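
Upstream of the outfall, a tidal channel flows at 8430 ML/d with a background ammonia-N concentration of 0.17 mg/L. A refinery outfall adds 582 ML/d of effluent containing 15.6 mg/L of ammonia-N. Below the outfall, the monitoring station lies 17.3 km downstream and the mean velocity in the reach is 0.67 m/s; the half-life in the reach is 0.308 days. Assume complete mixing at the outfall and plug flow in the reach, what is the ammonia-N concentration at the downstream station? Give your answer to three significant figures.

Mass balance: C = (8430·0.1700 + 582.0·15.60) / 9012 = 10510/9012 = 1.166 mg/L.
Travel time t = 17.3·1000 / 0.67 = 25820 s = 7.172 h.
Half-life 0.308 d → k = ln 2 / 0.308 = 2.250 d⁻¹.
First-order decay: C = 1.166·exp(−k·t) = 1.166·0.5104 = 0.5954 mg/L.

0.595 mg/L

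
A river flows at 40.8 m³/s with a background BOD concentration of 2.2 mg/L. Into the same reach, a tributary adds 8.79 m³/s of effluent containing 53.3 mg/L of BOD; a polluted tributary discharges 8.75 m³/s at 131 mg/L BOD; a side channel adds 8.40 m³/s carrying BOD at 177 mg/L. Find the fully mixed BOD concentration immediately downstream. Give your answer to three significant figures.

Mass balance: C = (40.80·2.200 + 8.790·53.30 + 8.750·131.0 + 8.400·177.0) / 66.74 = 3191/66.74 = 47.82 mg/L.

47.8 mg/L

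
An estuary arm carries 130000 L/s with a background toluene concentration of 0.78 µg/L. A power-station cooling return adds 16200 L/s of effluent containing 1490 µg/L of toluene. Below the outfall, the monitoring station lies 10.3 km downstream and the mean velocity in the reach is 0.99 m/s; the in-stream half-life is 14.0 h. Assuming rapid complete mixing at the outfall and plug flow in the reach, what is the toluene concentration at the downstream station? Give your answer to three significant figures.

Conservation of mass: C = (130000·0.7800 + 16200·1490) / 146200 = 24240000/146200 = 165.8 µg/L.
Travel time t = 10.3·1000 / 0.99 = 10400 s = 2.890 h.
Half-life 14.0 h → k = ln 2 / 14.0 = 0.04951 h⁻¹ = 1.188 d⁻¹.
After decay, C = 165.8 × e^(−kt) = 165.8 × 0.8667 = 143.7 µg/L.

144 µg/L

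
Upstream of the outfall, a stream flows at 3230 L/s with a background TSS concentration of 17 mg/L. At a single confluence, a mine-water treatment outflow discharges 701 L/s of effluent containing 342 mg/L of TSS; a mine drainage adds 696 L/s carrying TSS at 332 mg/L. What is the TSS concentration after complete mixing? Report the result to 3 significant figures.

Flow-weighted average: C = (3230·17.00 + 701.0·342.0 + 696.0·332.0) / 4627 = 525700/4627 = 113.6 mg/L.

114 mg/L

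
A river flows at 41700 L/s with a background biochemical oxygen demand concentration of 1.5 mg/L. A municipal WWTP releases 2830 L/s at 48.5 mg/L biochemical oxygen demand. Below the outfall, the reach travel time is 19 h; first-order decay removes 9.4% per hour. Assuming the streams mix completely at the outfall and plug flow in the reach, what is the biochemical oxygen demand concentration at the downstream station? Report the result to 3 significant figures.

Flow-weighted average: C = (41700·1.500 + 2830·48.50) / 44530 = 199800/44530 = 4.487 mg/L.
9.4%/h lost → k = −ln(1 − 0.094) = 0.09872 h⁻¹.
Decay over the reach: 4.487·exp(−kt) = 4.487·0.1533 = 0.6877 mg/L.

0.688 mg/L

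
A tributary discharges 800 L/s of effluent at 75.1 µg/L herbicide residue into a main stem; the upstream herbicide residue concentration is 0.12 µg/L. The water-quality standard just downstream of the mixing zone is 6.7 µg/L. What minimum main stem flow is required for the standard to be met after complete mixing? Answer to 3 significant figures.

Set C_mix = 6.7: (Q·0.1200 + 800.0·75.10) / (Q + 800.0) = 6.7
→ Q = 800.0·(75.10 − 6.7)/(6.7 − 0.1200) = 8316 L/s.

8320 L/s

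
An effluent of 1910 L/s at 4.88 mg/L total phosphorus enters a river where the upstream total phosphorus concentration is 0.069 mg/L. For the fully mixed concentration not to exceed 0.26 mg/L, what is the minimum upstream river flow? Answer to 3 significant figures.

46200 L/s

Set C_mix = 0.26: (Q·0.06900 + 1910·4.880) / (Q + 1910) = 0.26
→ Q = 1910·(4.880 − 0.26)/(0.26 − 0.06900) = 46200 L/s.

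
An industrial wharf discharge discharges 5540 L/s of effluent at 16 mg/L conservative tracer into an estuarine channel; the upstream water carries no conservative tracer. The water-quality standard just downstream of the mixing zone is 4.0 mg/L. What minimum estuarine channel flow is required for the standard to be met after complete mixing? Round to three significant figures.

16600 L/s

Set C_mix = 4.0: (Q·0 + 5540·16.00) / (Q + 5540) = 4.0
→ Q = 5540·(16.00 − 4.0)/(4.0 − 0) = 16620 L/s.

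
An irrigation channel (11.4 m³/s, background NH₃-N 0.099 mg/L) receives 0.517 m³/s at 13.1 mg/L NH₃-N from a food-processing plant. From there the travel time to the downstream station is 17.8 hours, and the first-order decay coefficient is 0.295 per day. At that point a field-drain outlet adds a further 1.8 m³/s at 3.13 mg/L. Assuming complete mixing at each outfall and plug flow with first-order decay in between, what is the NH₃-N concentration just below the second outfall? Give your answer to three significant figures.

0.874 mg/L

After mixing, C = (11.40·0.09900 + 0.5170·13.10) / 11.92 = 7.901/11.92 = 0.6630 mg/L; combined flow 11.92 m³/s.
First-order decay: C = 0.6630·exp(−k·t) = 0.6630·0.8035 = 0.5327 mg/L.
At the second outfall, C = (11.92·0.5327 + 1.800·3.130) / (11.92 + 1.800) = 0.8736 mg/L.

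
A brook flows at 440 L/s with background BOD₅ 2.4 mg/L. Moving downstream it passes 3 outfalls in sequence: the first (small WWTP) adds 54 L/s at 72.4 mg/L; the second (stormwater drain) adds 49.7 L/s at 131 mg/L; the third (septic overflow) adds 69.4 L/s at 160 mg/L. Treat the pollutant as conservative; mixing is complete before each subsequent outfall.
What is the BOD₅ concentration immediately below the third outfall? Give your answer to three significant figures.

36.8 mg/L

Below outfall 1: Q → 494.0 L/s, C = (440.0·2.400 + 54.00·72.40)/494.0 = 10.05 mg/L.
Below outfall 2: Q → 543.7 L/s, C = (494.0·10.05 + 49.70·131.0)/543.7 = 21.11 mg/L.
Below outfall 3: Q → 613.1 L/s, C = (543.7·21.11 + 69.40·160.0)/613.1 = 36.83 mg/L.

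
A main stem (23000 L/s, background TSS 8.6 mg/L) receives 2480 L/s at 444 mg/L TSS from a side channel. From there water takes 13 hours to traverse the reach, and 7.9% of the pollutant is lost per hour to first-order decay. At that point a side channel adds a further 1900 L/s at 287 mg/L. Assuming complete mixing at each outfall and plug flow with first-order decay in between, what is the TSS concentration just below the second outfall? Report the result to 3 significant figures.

Mass balance: C = (23000·8.600 + 2480·444.0) / 25480 = 1299000/25480 = 50.98 mg/L; combined flow 25480 L/s.
7.9%/h lost → k = −ln(1 − 0.079) = 0.08230 h⁻¹.
After decay, C = 50.98 × e^(−kt) = 50.98 × 0.3431 = 17.49 mg/L.
At the second outfall, C = (25480·17.49 + 1900·287.0) / (25480 + 1900) = 36.19 mg/L.

36.2 mg/L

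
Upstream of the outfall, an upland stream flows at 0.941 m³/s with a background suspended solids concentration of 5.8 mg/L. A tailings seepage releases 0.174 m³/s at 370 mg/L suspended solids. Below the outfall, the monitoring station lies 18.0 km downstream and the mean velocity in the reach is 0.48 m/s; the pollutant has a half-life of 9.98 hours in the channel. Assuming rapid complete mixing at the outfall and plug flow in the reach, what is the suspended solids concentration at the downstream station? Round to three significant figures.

30.4 mg/L

Mass balance: C = (0.9410·5.800 + 0.1740·370.0) / 1.115 = 69.84/1.115 = 62.63 mg/L.
Travel time t = 18.0·1000 / 0.48 = 37500 s = 10.42 h.
Half-life 9.98 h → k = ln 2 / 9.98 = 0.06945 h⁻¹ = 1.667 d⁻¹.
Decay over the reach: 62.63·exp(−kt) = 62.63·0.4851 = 30.38 mg/L.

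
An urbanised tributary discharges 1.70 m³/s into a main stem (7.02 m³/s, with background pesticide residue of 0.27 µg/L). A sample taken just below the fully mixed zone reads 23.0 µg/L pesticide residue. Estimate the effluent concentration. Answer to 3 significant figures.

Mass balance: 7.020·0.2700 + 1.700·Cₑ = 8.720·23.00
→ Cₑ = (8.720·23.00 − 7.020·0.2700) / 1.700 = 116.9 µg/L.

117 µg/L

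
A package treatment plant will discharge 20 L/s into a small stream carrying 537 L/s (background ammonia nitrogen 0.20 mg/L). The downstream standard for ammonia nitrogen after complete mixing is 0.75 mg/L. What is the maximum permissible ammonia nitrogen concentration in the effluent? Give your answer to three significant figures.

15.5 mg/L

At the limit, (Qr·Cr + Qe·Cₑ)/(Qr + Qe) = 0.75:
Cₑ = (557.0·0.75 − 537.0·0.2000) / 20.00 = 15.52 mg/L.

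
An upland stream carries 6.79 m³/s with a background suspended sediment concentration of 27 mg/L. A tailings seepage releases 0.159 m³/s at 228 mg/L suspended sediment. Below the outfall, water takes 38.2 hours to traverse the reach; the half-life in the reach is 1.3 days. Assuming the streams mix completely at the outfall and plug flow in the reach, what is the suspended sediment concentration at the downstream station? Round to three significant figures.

13.5 mg/L

Flow-weighted average: C = (6.790·27.00 + 0.1590·228.0) / 6.949 = 219.6/6.949 = 31.60 mg/L.
Half-life 1.3 d → k = ln 2 / 1.3 = 0.5332 d⁻¹.
Decay over the reach: 31.60·exp(−kt) = 31.60·0.4280 = 13.52 mg/L.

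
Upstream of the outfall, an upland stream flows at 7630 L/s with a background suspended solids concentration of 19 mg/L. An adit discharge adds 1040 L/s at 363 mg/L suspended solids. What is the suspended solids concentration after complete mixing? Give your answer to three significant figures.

60.3 mg/L

After mixing, C = (7630·19.00 + 1040·363.0) / 8670 = 522500/8670 = 60.26 mg/L.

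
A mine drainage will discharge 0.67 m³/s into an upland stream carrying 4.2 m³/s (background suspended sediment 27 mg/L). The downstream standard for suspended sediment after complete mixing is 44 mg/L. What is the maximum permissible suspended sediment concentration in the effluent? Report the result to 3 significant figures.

At the limit, (Qr·Cr + Qe·Cₑ)/(Qr + Qe) = 44:
Cₑ = (4.870·44 − 4.200·27.00) / 0.6700 = 150.6 mg/L.

151 mg/L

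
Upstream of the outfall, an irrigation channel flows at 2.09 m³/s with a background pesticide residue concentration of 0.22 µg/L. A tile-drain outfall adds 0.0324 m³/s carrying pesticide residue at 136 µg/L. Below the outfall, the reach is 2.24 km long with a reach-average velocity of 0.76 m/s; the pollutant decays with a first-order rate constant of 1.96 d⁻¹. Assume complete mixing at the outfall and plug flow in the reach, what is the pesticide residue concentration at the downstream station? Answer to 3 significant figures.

2.14 µg/L

Flow-weighted average: C = (2.090·0.2200 + 0.03240·136.0) / 2.122 = 4.866/2.122 = 2.293 µg/L.
Travel time t = 2.24·1000 / 0.76 = 2947 s = 0.8187 h.
Applying C = C₀e^(−kt): 2.293 × 0.9353 = 2.144 µg/L.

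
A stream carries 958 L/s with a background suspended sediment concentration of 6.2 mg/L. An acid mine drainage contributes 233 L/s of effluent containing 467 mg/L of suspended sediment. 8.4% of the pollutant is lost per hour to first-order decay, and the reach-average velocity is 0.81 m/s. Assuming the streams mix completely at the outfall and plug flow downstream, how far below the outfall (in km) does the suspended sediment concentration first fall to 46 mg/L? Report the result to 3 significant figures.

Mass balance: C = (958.0·6.200 + 233.0·467.0) / 1191 = 114800/1191 = 96.35 mg/L.
8.4%/h lost → k = −ln(1 − 0.084) = 0.08774 h⁻¹.
Set 96.35·exp(−k·t) = 46 → t = ln(96.35/46)/k = 30340 s = 8.426 h.
Distance = v·t = 0.81·30340 = 24570 m = 24.57 km.

24.6 km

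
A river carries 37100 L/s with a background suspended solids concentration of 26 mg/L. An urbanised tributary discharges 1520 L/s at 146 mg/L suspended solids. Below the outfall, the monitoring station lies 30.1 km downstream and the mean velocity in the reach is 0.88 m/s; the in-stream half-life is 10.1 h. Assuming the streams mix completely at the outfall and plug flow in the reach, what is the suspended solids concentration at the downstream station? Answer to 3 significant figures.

Mass balance: C = (37100·26.00 + 1520·146.0) / 38620 = 1187000/38620 = 30.72 mg/L.
Travel time t = 30.1·1000 / 0.88 = 34200 s = 9.501 h.
Half-life 10.1 h → k = ln 2 / 10.1 = 0.06863 h⁻¹ = 1.647 d⁻¹.
First-order decay: C = 30.72·exp(−k·t) = 30.72·0.5210 = 16.01 mg/L.

16.0 mg/L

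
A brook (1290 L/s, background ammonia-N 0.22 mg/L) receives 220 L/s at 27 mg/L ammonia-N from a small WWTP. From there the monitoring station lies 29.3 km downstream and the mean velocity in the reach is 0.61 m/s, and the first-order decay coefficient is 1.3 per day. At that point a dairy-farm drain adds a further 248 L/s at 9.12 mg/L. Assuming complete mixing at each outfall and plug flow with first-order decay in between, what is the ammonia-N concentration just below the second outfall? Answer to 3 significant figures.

3.01 mg/L

Mass balance: C = (1290·0.2200 + 220.0·27.00) / 1510 = 6224/1510 = 4.122 mg/L; combined flow 1510 L/s.
Travel time t = 29.3·1000 / 0.61 = 48030 s = 13.34 h.
Decay over the reach: 4.122·exp(−kt) = 4.122·0.4854 = 2.001 mg/L.
Second outfall: C = (1510·2.001 + 248.0·9.120)/1758 = 3.005 mg/L.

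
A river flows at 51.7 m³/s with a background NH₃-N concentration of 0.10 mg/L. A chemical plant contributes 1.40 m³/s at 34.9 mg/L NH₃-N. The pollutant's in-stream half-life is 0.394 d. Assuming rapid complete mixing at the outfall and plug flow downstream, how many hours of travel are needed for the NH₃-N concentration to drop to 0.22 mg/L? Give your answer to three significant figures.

Mass balance: C = (51.70·0.1000 + 1.400·34.90) / 53.10 = 54.03/53.10 = 1.018 mg/L.
Half-life 0.394 d → k = ln 2 / 0.394 = 1.759 d⁻¹.
1.018·exp(−k·t) = 0.22 → t = ln(1.018/0.22)/k = 75210 s = 20.89 h.

20.9 h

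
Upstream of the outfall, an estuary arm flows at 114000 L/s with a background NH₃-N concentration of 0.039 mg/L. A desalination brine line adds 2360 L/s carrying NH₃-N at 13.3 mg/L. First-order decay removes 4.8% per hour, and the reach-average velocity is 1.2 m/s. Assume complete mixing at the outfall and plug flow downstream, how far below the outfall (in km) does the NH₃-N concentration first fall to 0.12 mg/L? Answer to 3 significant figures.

82.8 km

Mass balance: C = (114000·0.03900 + 2360·13.30) / 116400 = 35830/116400 = 0.3080 mg/L.
4.8%/h lost → k = −ln(1 − 0.048) = 0.04919 h⁻¹.
Set 0.3080·exp(−k·t) = 0.12 → t = ln(0.3080/0.12)/k = 68980 s = 19.16 h.
Distance = v·t = 1.2·68980 = 82770 m = 82.77 km.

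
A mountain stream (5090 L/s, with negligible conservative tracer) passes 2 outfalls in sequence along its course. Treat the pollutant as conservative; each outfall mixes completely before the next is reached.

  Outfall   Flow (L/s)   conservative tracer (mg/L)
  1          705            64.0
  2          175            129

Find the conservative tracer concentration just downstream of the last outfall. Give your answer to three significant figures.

11.3 mg/L

After outfall 1: Q = 5090 + 705.0 = 5795 L/s; C = (5090·0 + 705.0·64.00)/5795 = 7.786 mg/L.
After outfall 2: Q = 5795 + 175.0 = 5970 L/s; C = (5795·7.786 + 175.0·129.0)/5970 = 11.34 mg/L.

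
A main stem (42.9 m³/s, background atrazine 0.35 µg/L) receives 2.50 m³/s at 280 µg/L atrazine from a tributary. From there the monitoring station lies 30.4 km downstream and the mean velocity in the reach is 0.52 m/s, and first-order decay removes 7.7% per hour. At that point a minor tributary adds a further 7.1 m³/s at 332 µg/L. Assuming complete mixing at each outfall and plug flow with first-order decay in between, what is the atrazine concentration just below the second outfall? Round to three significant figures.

Conservation of mass: C = (42.90·0.3500 + 2.500·280.0) / 45.40 = 715.0/45.40 = 15.75 µg/L; combined flow 45.40 m³/s.
Travel time t = 30.4·1000 / 0.52 = 58460 s = 16.24 h.
7.7%/h lost → k = −ln(1 − 0.077) = 0.08013 h⁻¹.
First-order decay: C = 15.75·exp(−k·t) = 15.75·0.2722 = 4.287 µg/L.
At the second outfall, C = (45.40·4.287 + 7.100·332.0) / (45.40 + 7.100) = 48.61 µg/L.

48.6 µg/L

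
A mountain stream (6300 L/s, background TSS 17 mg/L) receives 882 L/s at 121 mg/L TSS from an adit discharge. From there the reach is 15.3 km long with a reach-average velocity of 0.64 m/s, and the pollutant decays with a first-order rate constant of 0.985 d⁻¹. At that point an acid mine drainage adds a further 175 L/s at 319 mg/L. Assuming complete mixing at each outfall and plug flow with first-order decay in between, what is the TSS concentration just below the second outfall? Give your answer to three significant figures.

29.7 mg/L

Mass balance: C = (6300·17.00 + 882.0·121.0) / 7182 = 213800/7182 = 29.77 mg/L; combined flow 7182 L/s.
Travel time t = 15.3·1000 / 0.64 = 23910 s = 6.641 h.
Applying C = C₀e^(−kt): 29.77 × 0.7614 = 22.67 mg/L.
Second outfall: C = (7182·22.67 + 175.0·319.0)/7357 = 29.72 mg/L.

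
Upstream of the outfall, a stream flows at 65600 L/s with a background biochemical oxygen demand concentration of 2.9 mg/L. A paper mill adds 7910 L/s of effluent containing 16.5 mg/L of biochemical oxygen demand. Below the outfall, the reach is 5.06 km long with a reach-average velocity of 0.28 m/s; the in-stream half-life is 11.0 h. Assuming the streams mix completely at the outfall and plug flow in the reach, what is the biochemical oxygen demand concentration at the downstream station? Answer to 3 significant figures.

3.18 mg/L

Mixed concentration C = ΣQC/ΣQ = (65600·2.900 + 7910·16.50) / 73510 = 320800/73510 = 4.363 mg/L.
Travel time t = 5.06·1000 / 0.28 = 18070 s = 5.020 h.
Half-life 11.0 h → k = ln 2 / 11.0 = 0.06301 h⁻¹ = 1.512 d⁻¹.
Applying C = C₀e^(−kt): 4.363 × 0.7288 = 3.180 mg/L.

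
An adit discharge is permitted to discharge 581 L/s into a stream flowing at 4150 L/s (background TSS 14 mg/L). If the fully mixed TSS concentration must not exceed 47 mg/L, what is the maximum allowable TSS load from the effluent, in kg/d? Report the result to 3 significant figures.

Mass balance at the limit: 4150·14.00 + 581.0·Cₑ = 4731·47 → Cₑ = 282.7 mg/L.
581.0 L/s = 0.5810 m³/s. Load = 0.5810 m³/s × 282.7 g/m³ × 86 400 s/d = 14190 kg/d.

14200 kg/d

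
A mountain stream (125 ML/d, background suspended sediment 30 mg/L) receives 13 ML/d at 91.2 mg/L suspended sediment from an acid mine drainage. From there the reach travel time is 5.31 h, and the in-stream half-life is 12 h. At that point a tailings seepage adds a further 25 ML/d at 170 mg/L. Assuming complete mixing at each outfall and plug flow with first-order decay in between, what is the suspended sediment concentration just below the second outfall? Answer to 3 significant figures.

Mass balance: C = (125.0·30.00 + 13.00·91.20) / 138.0 = 4936/138.0 = 35.77 mg/L; combined flow 138.0 ML/d.
Half-life 12 h → k = ln 2 / 12 = 0.05776 h⁻¹ = 1.386 d⁻¹.
After decay, C = 35.77 × e^(−kt) = 35.77 × 0.7359 = 26.32 mg/L.
At the second outfall, C = (138.0·26.32 + 25.00·170.0) / (138.0 + 25.00) = 48.36 mg/L.

48.4 mg/L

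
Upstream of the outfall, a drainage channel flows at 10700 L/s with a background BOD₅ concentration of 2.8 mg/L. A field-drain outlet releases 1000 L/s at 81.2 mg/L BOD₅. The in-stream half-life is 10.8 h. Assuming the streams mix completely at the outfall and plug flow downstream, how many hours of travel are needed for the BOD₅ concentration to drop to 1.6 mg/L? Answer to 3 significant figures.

27.8 h

After mixing, C = (10700·2.800 + 1000·81.20) / 11700 = 111200/11700 = 9.501 mg/L.
Half-life 10.8 h → k = ln 2 / 10.8 = 0.06418 h⁻¹ = 1.540 d⁻¹.
9.501·exp(−k·t) = 1.6 → t = ln(9.501/1.6)/k = 99920 s = 27.76 h.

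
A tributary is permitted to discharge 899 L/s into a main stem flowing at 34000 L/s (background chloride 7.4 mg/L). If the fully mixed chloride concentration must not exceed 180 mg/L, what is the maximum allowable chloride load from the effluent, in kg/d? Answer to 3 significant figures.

Mass balance at the limit: 34000·7.400 + 899.0·Cₑ = 34900·180 → Cₑ = 6708 mg/L.
899.0 L/s = 0.8990 m³/s. Load = 0.8990 m³/s × 6708 g/m³ × 86 400 s/d = 521000 kg/d.

521000 kg/d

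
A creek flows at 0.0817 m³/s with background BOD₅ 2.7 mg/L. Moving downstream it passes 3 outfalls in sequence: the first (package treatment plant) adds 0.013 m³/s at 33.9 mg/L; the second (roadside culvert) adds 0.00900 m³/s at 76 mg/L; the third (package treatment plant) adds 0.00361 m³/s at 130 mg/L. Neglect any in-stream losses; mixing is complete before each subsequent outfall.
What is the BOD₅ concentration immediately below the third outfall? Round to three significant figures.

16.9 mg/L

Outfall 1: combined Q = 0.09470 m³/s; C = (0.08170·2.700 + 0.01300·33.90)/0.09470 = 6.983 mg/L.
Outfall 2: combined Q = 0.1037 m³/s; C = (0.09470·6.983 + 0.009000·76.00)/0.1037 = 12.97 mg/L.
Outfall 3: combined Q = 0.1073 m³/s; C = (0.1037·12.97 + 0.003610·130.0)/0.1073 = 16.91 mg/L.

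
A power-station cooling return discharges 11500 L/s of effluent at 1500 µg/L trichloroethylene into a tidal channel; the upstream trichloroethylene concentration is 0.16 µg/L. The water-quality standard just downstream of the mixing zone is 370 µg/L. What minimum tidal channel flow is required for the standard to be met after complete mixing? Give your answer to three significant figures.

35100 L/s

Set C_mix = 370: (Q·0.1600 + 11500·1500) / (Q + 11500) = 370
→ Q = 11500·(1500 − 370)/(370 − 0.1600) = 35140 L/s.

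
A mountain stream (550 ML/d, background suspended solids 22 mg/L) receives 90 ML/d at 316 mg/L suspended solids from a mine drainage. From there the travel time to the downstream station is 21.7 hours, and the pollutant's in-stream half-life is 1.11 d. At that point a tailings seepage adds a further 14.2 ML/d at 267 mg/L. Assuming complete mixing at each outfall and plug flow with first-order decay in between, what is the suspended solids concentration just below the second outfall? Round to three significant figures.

41.0 mg/L

After mixing, C = (550.0·22.00 + 90.00·316.0) / 640.0 = 40540/640.0 = 63.34 mg/L; combined flow 640.0 ML/d.
Half-life 1.11 d → k = ln 2 / 1.11 = 0.6245 d⁻¹.
Applying C = C₀e^(−kt): 63.34 × 0.5686 = 36.02 mg/L.
At the second outfall, C = (640.0·36.02 + 14.20·267.0) / (640.0 + 14.20) = 41.03 mg/L.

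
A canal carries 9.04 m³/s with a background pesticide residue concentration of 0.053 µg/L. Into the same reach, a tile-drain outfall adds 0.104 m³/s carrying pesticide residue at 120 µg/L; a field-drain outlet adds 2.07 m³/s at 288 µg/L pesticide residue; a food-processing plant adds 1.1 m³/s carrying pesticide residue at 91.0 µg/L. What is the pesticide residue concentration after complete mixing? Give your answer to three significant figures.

Flow-weighted average: C = (9.040·0.05300 + 0.1040·120.0 + 2.070·288.0 + 1.100·91.00) / 12.31 = 709.2/12.31 = 57.59 µg/L.

57.6 µg/L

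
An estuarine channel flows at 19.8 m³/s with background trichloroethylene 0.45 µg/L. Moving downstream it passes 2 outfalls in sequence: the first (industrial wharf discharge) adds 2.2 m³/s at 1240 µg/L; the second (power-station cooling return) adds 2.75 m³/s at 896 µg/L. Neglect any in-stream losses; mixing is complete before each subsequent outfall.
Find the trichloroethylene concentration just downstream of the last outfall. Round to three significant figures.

210 µg/L

Outfall 1: combined Q = 22.00 m³/s; C = (19.80·0.4500 + 2.200·1240)/22.00 = 124.4 µg/L.
Outfall 2: combined Q = 24.75 m³/s; C = (22.00·124.4 + 2.750·896.0)/24.75 = 210.1 µg/L.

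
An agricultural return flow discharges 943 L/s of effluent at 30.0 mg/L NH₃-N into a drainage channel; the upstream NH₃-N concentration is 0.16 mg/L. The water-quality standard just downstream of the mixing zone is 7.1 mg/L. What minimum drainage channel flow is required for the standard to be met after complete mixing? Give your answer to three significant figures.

3110 L/s

Set C_mix = 7.1: (Q·0.1600 + 943.0·30.00) / (Q + 943.0) = 7.1
→ Q = 943.0·(30.00 − 7.1)/(7.1 − 0.1600) = 3112 L/s.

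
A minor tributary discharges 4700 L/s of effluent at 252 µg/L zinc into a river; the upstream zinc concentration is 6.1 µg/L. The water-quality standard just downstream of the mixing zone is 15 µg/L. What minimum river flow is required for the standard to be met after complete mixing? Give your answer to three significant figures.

Set C_mix = 15: (Q·6.100 + 4700·252.0) / (Q + 4700) = 15
→ Q = 4700·(252.0 − 15)/(15 − 6.100) = 125200 L/s.

125000 L/s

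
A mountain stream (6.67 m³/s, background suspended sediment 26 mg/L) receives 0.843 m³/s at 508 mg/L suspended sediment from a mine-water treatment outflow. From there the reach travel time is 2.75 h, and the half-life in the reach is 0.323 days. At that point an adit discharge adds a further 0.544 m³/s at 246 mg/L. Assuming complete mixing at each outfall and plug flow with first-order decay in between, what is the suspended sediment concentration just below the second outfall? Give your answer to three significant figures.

Conservation of mass: C = (6.670·26.00 + 0.8430·508.0) / 7.513 = 601.7/7.513 = 80.08 mg/L; combined flow 7.513 m³/s.
Half-life 0.323 d → k = ln 2 / 0.323 = 2.146 d⁻¹.
Decay over the reach: 80.08·exp(−kt) = 80.08·0.7820 = 62.63 mg/L.
Second outfall: C = (7.513·62.63 + 0.5440·246.0)/8.057 = 75.01 mg/L.

75.0 mg/L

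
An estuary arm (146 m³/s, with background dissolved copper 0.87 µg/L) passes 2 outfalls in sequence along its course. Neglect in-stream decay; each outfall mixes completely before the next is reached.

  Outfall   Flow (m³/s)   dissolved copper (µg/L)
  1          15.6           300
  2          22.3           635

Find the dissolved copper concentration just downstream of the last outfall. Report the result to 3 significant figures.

Outfall 1: combined Q = 161.6 m³/s; C = (146.0·0.8700 + 15.60·300.0)/161.6 = 29.75 µg/L.
Outfall 2: combined Q = 183.9 m³/s; C = (161.6·29.75 + 22.30·635.0)/183.9 = 103.1 µg/L.

103 µg/L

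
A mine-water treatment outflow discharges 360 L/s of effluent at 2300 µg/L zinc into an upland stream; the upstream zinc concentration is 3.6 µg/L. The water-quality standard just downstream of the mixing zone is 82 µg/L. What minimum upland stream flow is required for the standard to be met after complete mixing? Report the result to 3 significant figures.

10200 L/s

Set C_mix = 82: (Q·3.600 + 360.0·2300) / (Q + 360.0) = 82
→ Q = 360.0·(2300 − 82)/(82 − 3.600) = 10180 L/s.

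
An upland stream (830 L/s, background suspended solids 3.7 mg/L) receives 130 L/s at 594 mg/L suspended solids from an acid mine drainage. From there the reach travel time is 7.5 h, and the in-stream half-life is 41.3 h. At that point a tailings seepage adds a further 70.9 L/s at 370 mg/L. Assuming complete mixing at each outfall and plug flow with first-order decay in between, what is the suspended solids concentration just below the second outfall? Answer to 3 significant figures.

Mixed concentration C = ΣQC/ΣQ = (830.0·3.700 + 130.0·594.0) / 960.0 = 80290/960.0 = 83.64 mg/L; combined flow 960.0 L/s.
Half-life 41.3 h → k = ln 2 / 41.3 = 0.01678 h⁻¹ = 0.4028 d⁻¹.
Decay over the reach: 83.64·exp(−kt) = 83.64·0.8817 = 73.74 mg/L.
Second outfall: C = (960.0·73.74 + 70.90·370.0)/1031 = 94.12 mg/L.

94.1 mg/L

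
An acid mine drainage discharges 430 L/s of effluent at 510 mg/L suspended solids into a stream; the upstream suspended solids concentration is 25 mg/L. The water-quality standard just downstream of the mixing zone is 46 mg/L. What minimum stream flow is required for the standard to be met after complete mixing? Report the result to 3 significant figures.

9500 L/s

Set C_mix = 46: (Q·25.00 + 430.0·510.0) / (Q + 430.0) = 46
→ Q = 430.0·(510.0 − 46)/(46 − 25.00) = 9501 L/s.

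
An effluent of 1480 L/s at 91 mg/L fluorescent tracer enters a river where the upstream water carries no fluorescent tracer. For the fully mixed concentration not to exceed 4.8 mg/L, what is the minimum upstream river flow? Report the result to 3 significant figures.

Set C_mix = 4.8: (Q·0 + 1480·91.00) / (Q + 1480) = 4.8
→ Q = 1480·(91.00 − 4.8)/(4.8 − 0) = 26580 L/s.

26600 L/s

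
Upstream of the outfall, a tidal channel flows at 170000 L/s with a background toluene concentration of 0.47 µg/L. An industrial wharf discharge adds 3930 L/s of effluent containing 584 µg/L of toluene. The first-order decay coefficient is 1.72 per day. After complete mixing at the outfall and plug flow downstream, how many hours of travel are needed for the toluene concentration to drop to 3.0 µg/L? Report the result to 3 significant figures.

Flow-weighted average: C = (170000·0.4700 + 3930·584.0) / 173900 = 2375000/173900 = 13.66 µg/L.
13.66·exp(−k·t) = 3.0 → t = ln(13.66/3.0)/k = 76130 s = 21.15 h.

21.1 h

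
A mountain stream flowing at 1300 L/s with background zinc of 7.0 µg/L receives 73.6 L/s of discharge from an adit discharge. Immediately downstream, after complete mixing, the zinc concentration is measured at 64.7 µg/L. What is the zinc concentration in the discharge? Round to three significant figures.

1080 µg/L

Mass balance: 1300·7.000 + 73.60·Cₑ = 1374·64.70
→ Cₑ = (1374·64.70 − 1300·7.000) / 73.60 = 1084 µg/L.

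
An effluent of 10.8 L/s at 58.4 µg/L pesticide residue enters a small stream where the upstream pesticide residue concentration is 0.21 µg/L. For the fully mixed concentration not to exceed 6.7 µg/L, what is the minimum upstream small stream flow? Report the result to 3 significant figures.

86.0 L/s

Set C_mix = 6.7: (Q·0.2100 + 10.80·58.40) / (Q + 10.80) = 6.7
→ Q = 10.80·(58.40 − 6.7)/(6.7 − 0.2100) = 86.03 L/s.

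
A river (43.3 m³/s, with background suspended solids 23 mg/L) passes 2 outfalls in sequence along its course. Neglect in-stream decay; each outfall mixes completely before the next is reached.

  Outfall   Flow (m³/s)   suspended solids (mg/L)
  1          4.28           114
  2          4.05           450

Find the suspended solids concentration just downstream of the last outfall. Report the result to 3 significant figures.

After outfall 1: Q = 43.30 + 4.280 = 47.58 m³/s; C = (43.30·23.00 + 4.280·114.0)/47.58 = 31.19 mg/L.
After outfall 2: Q = 47.58 + 4.050 = 51.63 m³/s; C = (47.58·31.19 + 4.050·450.0)/51.63 = 64.04 mg/L.

64.0 mg/L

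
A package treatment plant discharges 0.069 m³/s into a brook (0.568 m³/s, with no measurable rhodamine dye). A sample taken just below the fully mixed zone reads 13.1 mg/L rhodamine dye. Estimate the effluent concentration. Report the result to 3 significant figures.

121 mg/L

Mass balance: 0.5680·0 + 0.06900·Cₑ = 0.6370·13.10
→ Cₑ = (0.6370·13.10 − 0.5680·0) / 0.06900 = 120.9 mg/L.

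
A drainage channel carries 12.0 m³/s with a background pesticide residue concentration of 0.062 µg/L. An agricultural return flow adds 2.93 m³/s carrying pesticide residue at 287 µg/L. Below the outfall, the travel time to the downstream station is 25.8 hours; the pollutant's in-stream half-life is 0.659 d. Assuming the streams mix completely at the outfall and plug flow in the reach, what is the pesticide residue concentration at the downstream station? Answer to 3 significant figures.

Mass balance: C = (12.00·0.06200 + 2.930·287.0) / 14.93 = 841.7/14.93 = 56.37 µg/L.
Half-life 0.659 d → k = ln 2 / 0.659 = 1.052 d⁻¹.
Decay over the reach: 56.37·exp(−kt) = 56.37·0.3228 = 18.20 µg/L.

18.2 µg/L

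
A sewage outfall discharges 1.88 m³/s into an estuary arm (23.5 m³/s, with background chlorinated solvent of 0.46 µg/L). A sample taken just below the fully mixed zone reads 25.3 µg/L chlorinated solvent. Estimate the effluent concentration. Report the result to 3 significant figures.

336 µg/L

Mass balance: 23.50·0.4600 + 1.880·Cₑ = 25.38·25.30
→ Cₑ = (25.38·25.30 − 23.50·0.4600) / 1.880 = 335.8 µg/L.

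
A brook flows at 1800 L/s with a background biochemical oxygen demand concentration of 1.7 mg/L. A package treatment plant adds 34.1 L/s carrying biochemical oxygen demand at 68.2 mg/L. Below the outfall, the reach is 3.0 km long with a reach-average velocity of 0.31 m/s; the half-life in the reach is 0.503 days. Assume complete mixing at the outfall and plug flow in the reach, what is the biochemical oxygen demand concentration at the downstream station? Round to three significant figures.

Flow-weighted average: C = (1800·1.700 + 34.10·68.20) / 1834 = 5386/1834 = 2.936 mg/L.
Travel time t = 3.0·1000 / 0.31 = 9677 s = 2.688 h.
Half-life 0.503 d → k = ln 2 / 0.503 = 1.378 d⁻¹.
First-order decay: C = 2.936·exp(−k·t) = 2.936·0.8570 = 2.516 mg/L.

2.52 mg/L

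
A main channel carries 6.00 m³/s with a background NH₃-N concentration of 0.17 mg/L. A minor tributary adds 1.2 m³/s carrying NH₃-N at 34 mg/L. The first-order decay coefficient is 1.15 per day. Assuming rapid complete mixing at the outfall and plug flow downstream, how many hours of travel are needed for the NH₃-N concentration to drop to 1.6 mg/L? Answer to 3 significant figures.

26.9 h

Mass balance: C = (6.000·0.1700 + 1.200·34.00) / 7.200 = 41.82/7.200 = 5.808 mg/L.
5.808·exp(−k·t) = 1.6 → t = ln(5.808/1.6)/k = 96860 s = 26.91 h.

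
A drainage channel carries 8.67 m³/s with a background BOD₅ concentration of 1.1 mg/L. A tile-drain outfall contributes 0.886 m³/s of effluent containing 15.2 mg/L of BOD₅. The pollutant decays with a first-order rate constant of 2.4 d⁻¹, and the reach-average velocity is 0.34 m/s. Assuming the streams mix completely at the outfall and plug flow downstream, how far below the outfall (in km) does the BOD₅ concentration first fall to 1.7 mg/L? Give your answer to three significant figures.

4.26 km

Flow-weighted average: C = (8.670·1.100 + 0.8860·15.20) / 9.556 = 23.00/9.556 = 2.407 mg/L.
Set 2.407·exp(−k·t) = 1.7 → t = ln(2.407/1.7)/k = 12520 s = 3.479 h.
Distance = v·t = 0.34·12520 = 4258 m = 4.258 km.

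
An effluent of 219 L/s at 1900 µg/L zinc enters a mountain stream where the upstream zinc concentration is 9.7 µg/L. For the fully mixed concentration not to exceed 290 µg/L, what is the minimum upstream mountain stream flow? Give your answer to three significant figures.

1260 L/s

Set C_mix = 290: (Q·9.700 + 219.0·1900) / (Q + 219.0) = 290
→ Q = 219.0·(1900 − 290)/(290 − 9.700) = 1258 L/s.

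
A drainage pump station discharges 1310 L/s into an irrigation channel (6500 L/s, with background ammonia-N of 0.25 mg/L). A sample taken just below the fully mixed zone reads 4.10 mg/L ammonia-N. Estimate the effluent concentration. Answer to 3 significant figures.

23.2 mg/L

Mass balance: 6500·0.2500 + 1310·Cₑ = 7810·4.100
→ Cₑ = (7810·4.100 − 6500·0.2500) / 1310 = 23.20 mg/L.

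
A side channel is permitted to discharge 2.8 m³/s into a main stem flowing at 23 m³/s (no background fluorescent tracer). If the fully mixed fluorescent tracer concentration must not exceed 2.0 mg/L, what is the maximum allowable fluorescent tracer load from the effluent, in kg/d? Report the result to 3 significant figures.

Mass balance at the limit: 23.00·0 + 2.800·Cₑ = 25.80·2.0 → Cₑ = 18.43 mg/L.
Load = 2.800 m³/s × 18.43 g/m³ × 86 400 s/d = 4458 kg/d.

4460 kg/d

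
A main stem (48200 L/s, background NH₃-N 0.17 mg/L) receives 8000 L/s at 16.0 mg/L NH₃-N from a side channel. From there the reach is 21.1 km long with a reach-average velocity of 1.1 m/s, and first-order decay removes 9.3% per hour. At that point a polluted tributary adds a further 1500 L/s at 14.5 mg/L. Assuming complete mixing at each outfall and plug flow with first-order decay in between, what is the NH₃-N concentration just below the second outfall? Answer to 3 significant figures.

Flow-weighted average: C = (48200·0.1700 + 8000·16.00) / 56200 = 136200/56200 = 2.423 mg/L; combined flow 56200 L/s.
Travel time t = 21.1·1000 / 1.1 = 19180 s = 5.328 h.
9.3%/h lost → k = −ln(1 − 0.093) = 0.09761 h⁻¹.
Decay over the reach: 2.423·exp(−kt) = 2.423·0.5945 = 1.441 mg/L.
Second outfall: C = (56200·1.441 + 1500·14.50)/57700 = 1.780 mg/L.

1.78 mg/L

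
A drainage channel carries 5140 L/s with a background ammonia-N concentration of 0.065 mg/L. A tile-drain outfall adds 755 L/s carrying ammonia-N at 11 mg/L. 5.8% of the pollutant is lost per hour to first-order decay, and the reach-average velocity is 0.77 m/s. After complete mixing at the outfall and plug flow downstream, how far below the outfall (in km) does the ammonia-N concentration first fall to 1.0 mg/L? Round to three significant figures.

17.7 km

Flow-weighted average: C = (5140·0.06500 + 755.0·11.00) / 5895 = 8639/5895 = 1.465 mg/L.
5.8%/h lost → k = −ln(1 − 0.058) = 0.05975 h⁻¹.
Set 1.465·exp(−k·t) = 1.0 → t = ln(1.465/1.0)/k = 23030 s = 6.397 h.
Distance = v·t = 0.77·23030 = 17730 m = 17.73 km.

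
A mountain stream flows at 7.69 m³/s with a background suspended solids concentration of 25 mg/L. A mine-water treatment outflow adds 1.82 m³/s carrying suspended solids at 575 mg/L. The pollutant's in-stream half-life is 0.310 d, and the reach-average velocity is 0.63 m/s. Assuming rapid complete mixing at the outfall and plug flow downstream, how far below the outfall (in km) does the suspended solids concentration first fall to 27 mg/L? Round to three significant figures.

38.3 km

Mass balance: C = (7.690·25.00 + 1.820·575.0) / 9.510 = 1239/9.510 = 130.3 mg/L.
Half-life 0.310 d → k = ln 2 / 0.310 = 2.236 d⁻¹.
Set 130.3·exp(−k·t) = 27 → t = ln(130.3/27)/k = 60810 s = 16.89 h.
Distance = v·t = 0.63·60810 = 38310 m = 38.31 km.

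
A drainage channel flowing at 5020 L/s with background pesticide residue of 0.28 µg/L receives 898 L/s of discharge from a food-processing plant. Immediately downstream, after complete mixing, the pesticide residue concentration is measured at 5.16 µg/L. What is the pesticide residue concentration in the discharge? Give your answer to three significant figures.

32.4 µg/L

Mass balance: 5020·0.2800 + 898.0·Cₑ = 5918·5.160
→ Cₑ = (5918·5.160 − 5020·0.2800) / 898.0 = 32.44 µg/L.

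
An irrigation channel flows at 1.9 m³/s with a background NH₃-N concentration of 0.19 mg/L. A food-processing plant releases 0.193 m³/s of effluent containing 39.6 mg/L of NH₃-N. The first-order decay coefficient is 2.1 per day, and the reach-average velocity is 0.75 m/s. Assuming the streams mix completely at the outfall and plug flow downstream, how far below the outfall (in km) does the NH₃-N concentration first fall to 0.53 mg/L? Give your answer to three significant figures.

61.0 km

After mixing, C = (1.900·0.1900 + 0.1930·39.60) / 2.093 = 8.004/2.093 = 3.824 mg/L.
Set 3.824·exp(−k·t) = 0.53 → t = ln(3.824/0.53)/k = 81310 s = 22.59 h.
Distance = v·t = 0.75·81310 = 60980 m = 60.98 km.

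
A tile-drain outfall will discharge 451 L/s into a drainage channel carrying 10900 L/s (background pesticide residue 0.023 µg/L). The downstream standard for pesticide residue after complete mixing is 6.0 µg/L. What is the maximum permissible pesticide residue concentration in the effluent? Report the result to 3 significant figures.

At the limit, (Qr·Cr + Qe·Cₑ)/(Qr + Qe) = 6.0:
Cₑ = (11350·6.0 − 10900·0.02300) / 451.0 = 150.5 µg/L.

150 µg/L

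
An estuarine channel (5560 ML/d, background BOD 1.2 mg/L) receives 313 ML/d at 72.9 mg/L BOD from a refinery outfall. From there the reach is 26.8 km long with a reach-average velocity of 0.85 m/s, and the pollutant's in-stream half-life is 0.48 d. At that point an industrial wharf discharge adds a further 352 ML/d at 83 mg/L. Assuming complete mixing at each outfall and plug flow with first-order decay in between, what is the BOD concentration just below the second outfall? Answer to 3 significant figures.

7.49 mg/L

Mixed concentration C = ΣQC/ΣQ = (5560·1.200 + 313.0·72.90) / 5873 = 29490/5873 = 5.021 mg/L; combined flow 5873 ML/d.
Travel time t = 26.8·1000 / 0.85 = 31530 s = 8.758 h.
Half-life 0.48 d → k = ln 2 / 0.48 = 1.444 d⁻¹.
After decay, C = 5.021 × e^(−kt) = 5.021 × 0.5904 = 2.964 mg/L.
Second outfall: C = (5873·2.964 + 352.0·83.00)/6225 = 7.490 mg/L.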